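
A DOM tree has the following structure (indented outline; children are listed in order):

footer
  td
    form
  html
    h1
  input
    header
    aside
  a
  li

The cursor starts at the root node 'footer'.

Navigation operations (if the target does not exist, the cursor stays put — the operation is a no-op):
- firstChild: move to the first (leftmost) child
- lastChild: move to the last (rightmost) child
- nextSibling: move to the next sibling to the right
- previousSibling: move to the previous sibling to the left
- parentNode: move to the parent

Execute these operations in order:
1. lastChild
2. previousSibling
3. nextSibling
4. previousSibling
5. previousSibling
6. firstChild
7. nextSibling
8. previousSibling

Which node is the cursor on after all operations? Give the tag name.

Answer: header

Derivation:
After 1 (lastChild): li
After 2 (previousSibling): a
After 3 (nextSibling): li
After 4 (previousSibling): a
After 5 (previousSibling): input
After 6 (firstChild): header
After 7 (nextSibling): aside
After 8 (previousSibling): header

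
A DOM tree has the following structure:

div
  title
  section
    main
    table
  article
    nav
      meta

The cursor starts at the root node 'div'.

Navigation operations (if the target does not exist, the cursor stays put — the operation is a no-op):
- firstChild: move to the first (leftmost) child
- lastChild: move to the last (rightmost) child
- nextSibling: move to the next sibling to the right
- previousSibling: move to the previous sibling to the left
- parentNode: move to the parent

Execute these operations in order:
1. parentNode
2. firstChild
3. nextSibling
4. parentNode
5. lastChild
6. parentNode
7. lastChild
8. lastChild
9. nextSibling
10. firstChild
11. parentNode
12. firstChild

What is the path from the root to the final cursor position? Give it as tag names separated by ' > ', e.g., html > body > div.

Answer: div > article > nav > meta

Derivation:
After 1 (parentNode): div (no-op, stayed)
After 2 (firstChild): title
After 3 (nextSibling): section
After 4 (parentNode): div
After 5 (lastChild): article
After 6 (parentNode): div
After 7 (lastChild): article
After 8 (lastChild): nav
After 9 (nextSibling): nav (no-op, stayed)
After 10 (firstChild): meta
After 11 (parentNode): nav
After 12 (firstChild): meta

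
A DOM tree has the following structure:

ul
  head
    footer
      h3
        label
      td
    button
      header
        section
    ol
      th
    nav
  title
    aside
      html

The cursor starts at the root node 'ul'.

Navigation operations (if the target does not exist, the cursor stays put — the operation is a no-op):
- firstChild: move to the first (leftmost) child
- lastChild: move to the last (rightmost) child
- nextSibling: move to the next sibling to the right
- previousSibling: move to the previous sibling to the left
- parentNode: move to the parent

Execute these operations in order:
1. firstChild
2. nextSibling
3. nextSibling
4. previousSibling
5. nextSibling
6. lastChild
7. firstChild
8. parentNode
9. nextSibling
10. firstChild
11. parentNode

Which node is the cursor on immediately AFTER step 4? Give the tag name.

After 1 (firstChild): head
After 2 (nextSibling): title
After 3 (nextSibling): title (no-op, stayed)
After 4 (previousSibling): head

Answer: head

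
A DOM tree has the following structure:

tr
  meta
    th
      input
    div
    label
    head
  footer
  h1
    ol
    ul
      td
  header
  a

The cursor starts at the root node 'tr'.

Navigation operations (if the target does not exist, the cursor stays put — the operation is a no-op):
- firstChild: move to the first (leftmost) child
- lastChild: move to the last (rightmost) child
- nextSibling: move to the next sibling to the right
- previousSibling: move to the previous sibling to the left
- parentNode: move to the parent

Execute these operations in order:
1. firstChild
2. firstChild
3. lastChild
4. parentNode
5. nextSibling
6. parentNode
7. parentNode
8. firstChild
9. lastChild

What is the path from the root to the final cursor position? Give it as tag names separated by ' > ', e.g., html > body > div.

After 1 (firstChild): meta
After 2 (firstChild): th
After 3 (lastChild): input
After 4 (parentNode): th
After 5 (nextSibling): div
After 6 (parentNode): meta
After 7 (parentNode): tr
After 8 (firstChild): meta
After 9 (lastChild): head

Answer: tr > meta > head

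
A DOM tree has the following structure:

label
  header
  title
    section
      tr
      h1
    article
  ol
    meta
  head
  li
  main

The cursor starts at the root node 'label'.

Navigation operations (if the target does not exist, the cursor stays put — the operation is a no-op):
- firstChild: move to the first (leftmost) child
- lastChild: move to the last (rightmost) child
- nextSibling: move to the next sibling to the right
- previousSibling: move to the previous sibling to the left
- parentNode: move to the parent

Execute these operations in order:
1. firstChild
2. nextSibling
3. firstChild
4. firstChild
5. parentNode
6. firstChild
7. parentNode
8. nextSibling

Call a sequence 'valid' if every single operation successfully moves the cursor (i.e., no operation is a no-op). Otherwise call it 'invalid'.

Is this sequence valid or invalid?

Answer: valid

Derivation:
After 1 (firstChild): header
After 2 (nextSibling): title
After 3 (firstChild): section
After 4 (firstChild): tr
After 5 (parentNode): section
After 6 (firstChild): tr
After 7 (parentNode): section
After 8 (nextSibling): article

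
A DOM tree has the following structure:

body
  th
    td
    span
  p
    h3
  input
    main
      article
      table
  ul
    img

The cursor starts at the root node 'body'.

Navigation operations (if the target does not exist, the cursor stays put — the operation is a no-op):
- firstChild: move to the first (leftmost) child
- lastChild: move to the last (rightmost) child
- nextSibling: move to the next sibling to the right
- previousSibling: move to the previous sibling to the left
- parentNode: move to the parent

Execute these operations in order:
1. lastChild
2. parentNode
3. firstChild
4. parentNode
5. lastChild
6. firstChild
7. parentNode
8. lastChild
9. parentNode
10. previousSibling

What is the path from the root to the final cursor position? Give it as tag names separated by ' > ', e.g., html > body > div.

Answer: body > input

Derivation:
After 1 (lastChild): ul
After 2 (parentNode): body
After 3 (firstChild): th
After 4 (parentNode): body
After 5 (lastChild): ul
After 6 (firstChild): img
After 7 (parentNode): ul
After 8 (lastChild): img
After 9 (parentNode): ul
After 10 (previousSibling): input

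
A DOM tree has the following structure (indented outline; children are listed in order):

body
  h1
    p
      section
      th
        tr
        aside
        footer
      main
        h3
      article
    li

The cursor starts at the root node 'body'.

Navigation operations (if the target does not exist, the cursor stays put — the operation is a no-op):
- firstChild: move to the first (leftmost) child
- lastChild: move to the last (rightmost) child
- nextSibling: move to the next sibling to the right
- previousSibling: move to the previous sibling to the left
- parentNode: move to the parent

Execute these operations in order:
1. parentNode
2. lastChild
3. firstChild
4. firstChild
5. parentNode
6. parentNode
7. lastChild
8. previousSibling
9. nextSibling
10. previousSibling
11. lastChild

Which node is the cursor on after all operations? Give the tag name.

After 1 (parentNode): body (no-op, stayed)
After 2 (lastChild): h1
After 3 (firstChild): p
After 4 (firstChild): section
After 5 (parentNode): p
After 6 (parentNode): h1
After 7 (lastChild): li
After 8 (previousSibling): p
After 9 (nextSibling): li
After 10 (previousSibling): p
After 11 (lastChild): article

Answer: article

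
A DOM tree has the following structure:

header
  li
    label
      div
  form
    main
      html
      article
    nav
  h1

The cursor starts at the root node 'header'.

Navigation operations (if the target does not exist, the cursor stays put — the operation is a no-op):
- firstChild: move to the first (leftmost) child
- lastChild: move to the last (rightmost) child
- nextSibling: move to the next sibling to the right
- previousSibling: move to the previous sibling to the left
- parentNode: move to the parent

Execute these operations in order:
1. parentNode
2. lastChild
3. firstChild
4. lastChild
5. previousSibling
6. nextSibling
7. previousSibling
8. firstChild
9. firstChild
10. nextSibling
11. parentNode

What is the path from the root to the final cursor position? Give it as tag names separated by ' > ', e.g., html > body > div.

After 1 (parentNode): header (no-op, stayed)
After 2 (lastChild): h1
After 3 (firstChild): h1 (no-op, stayed)
After 4 (lastChild): h1 (no-op, stayed)
After 5 (previousSibling): form
After 6 (nextSibling): h1
After 7 (previousSibling): form
After 8 (firstChild): main
After 9 (firstChild): html
After 10 (nextSibling): article
After 11 (parentNode): main

Answer: header > form > main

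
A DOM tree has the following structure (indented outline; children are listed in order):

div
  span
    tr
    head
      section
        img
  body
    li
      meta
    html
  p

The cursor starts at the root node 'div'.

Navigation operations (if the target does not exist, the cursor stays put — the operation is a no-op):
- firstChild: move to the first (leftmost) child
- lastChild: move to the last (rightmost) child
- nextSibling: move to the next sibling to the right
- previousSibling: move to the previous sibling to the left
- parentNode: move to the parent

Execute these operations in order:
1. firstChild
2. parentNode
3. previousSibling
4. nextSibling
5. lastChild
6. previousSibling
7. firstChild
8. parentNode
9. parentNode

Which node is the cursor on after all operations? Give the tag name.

Answer: div

Derivation:
After 1 (firstChild): span
After 2 (parentNode): div
After 3 (previousSibling): div (no-op, stayed)
After 4 (nextSibling): div (no-op, stayed)
After 5 (lastChild): p
After 6 (previousSibling): body
After 7 (firstChild): li
After 8 (parentNode): body
After 9 (parentNode): div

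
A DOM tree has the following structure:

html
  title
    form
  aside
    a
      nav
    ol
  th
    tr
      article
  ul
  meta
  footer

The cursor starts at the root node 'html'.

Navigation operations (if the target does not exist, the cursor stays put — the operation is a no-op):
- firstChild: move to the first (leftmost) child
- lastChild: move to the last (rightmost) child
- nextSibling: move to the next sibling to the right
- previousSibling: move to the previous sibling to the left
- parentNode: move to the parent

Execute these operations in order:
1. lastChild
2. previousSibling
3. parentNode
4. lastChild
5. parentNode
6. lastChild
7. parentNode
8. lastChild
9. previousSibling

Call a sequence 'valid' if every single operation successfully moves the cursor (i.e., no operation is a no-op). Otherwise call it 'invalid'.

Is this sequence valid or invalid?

After 1 (lastChild): footer
After 2 (previousSibling): meta
After 3 (parentNode): html
After 4 (lastChild): footer
After 5 (parentNode): html
After 6 (lastChild): footer
After 7 (parentNode): html
After 8 (lastChild): footer
After 9 (previousSibling): meta

Answer: valid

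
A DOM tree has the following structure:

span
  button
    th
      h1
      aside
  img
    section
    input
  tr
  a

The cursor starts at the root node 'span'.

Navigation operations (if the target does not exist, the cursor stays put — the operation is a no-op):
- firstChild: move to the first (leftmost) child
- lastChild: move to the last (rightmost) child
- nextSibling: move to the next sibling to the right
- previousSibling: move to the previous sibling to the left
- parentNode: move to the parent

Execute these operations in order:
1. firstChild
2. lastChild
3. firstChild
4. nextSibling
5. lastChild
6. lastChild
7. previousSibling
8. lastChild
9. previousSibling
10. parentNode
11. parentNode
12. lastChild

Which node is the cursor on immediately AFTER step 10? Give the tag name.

After 1 (firstChild): button
After 2 (lastChild): th
After 3 (firstChild): h1
After 4 (nextSibling): aside
After 5 (lastChild): aside (no-op, stayed)
After 6 (lastChild): aside (no-op, stayed)
After 7 (previousSibling): h1
After 8 (lastChild): h1 (no-op, stayed)
After 9 (previousSibling): h1 (no-op, stayed)
After 10 (parentNode): th

Answer: th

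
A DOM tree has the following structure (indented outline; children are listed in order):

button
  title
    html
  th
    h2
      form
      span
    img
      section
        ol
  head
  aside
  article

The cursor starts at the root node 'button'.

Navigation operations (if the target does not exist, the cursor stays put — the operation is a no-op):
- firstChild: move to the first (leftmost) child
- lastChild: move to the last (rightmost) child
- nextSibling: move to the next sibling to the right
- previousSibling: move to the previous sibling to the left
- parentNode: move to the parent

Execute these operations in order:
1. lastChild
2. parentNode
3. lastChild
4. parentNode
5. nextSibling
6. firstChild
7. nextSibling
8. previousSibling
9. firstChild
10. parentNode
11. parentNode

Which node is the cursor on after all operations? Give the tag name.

After 1 (lastChild): article
After 2 (parentNode): button
After 3 (lastChild): article
After 4 (parentNode): button
After 5 (nextSibling): button (no-op, stayed)
After 6 (firstChild): title
After 7 (nextSibling): th
After 8 (previousSibling): title
After 9 (firstChild): html
After 10 (parentNode): title
After 11 (parentNode): button

Answer: button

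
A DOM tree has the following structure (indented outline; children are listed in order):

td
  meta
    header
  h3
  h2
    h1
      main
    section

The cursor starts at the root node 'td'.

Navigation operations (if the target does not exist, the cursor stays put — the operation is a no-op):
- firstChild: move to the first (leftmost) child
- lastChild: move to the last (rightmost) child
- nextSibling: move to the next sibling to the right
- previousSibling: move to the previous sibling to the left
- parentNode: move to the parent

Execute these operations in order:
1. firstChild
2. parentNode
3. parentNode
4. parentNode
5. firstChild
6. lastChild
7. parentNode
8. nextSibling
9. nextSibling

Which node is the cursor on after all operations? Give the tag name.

Answer: h2

Derivation:
After 1 (firstChild): meta
After 2 (parentNode): td
After 3 (parentNode): td (no-op, stayed)
After 4 (parentNode): td (no-op, stayed)
After 5 (firstChild): meta
After 6 (lastChild): header
After 7 (parentNode): meta
After 8 (nextSibling): h3
After 9 (nextSibling): h2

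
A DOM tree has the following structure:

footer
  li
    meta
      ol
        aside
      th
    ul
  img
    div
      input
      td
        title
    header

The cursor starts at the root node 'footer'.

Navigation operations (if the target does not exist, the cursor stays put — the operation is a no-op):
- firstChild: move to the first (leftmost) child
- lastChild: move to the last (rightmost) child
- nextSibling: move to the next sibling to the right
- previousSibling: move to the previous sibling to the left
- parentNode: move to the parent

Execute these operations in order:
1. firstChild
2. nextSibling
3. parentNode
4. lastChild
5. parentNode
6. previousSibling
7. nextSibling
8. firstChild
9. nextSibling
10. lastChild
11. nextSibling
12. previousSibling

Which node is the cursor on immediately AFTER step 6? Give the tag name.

After 1 (firstChild): li
After 2 (nextSibling): img
After 3 (parentNode): footer
After 4 (lastChild): img
After 5 (parentNode): footer
After 6 (previousSibling): footer (no-op, stayed)

Answer: footer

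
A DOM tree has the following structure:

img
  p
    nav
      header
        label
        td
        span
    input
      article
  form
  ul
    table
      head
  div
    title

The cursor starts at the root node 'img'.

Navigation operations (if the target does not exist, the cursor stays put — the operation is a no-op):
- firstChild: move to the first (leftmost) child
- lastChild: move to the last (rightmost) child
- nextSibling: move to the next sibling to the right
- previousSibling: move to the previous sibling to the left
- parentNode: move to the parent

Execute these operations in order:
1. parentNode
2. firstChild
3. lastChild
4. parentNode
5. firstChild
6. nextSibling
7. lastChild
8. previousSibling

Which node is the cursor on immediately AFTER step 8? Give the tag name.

After 1 (parentNode): img (no-op, stayed)
After 2 (firstChild): p
After 3 (lastChild): input
After 4 (parentNode): p
After 5 (firstChild): nav
After 6 (nextSibling): input
After 7 (lastChild): article
After 8 (previousSibling): article (no-op, stayed)

Answer: article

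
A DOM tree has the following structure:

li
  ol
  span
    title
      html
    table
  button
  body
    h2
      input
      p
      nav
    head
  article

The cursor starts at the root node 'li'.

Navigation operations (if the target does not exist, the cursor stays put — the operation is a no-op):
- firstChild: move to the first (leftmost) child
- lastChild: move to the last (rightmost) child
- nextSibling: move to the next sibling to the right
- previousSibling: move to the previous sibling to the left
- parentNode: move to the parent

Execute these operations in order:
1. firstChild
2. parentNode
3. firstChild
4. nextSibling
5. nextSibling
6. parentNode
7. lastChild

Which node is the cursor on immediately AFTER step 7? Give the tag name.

Answer: article

Derivation:
After 1 (firstChild): ol
After 2 (parentNode): li
After 3 (firstChild): ol
After 4 (nextSibling): span
After 5 (nextSibling): button
After 6 (parentNode): li
After 7 (lastChild): article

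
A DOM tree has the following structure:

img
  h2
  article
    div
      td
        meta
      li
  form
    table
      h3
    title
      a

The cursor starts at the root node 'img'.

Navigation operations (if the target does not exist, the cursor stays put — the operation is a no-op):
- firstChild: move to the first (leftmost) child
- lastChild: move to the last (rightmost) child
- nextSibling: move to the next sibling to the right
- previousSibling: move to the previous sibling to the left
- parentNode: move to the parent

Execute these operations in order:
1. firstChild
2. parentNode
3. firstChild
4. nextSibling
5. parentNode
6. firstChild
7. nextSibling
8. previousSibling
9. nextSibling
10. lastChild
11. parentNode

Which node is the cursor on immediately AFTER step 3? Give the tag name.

Answer: h2

Derivation:
After 1 (firstChild): h2
After 2 (parentNode): img
After 3 (firstChild): h2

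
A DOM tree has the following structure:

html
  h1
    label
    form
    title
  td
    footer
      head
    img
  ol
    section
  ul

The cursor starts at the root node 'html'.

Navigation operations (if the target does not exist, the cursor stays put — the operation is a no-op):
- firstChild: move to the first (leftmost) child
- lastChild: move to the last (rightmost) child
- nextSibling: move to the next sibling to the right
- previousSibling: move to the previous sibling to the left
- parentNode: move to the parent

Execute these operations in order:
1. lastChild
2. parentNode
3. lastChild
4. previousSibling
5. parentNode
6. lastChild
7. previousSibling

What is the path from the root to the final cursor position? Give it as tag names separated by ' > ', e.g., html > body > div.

Answer: html > ol

Derivation:
After 1 (lastChild): ul
After 2 (parentNode): html
After 3 (lastChild): ul
After 4 (previousSibling): ol
After 5 (parentNode): html
After 6 (lastChild): ul
After 7 (previousSibling): ol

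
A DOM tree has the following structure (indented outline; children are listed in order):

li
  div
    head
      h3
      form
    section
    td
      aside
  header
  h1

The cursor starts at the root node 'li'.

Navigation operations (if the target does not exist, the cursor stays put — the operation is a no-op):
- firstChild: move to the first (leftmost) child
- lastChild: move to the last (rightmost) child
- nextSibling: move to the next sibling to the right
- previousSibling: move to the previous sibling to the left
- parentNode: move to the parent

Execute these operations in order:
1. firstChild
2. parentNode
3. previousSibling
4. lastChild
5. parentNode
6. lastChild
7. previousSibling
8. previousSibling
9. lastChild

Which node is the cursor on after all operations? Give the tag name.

Answer: td

Derivation:
After 1 (firstChild): div
After 2 (parentNode): li
After 3 (previousSibling): li (no-op, stayed)
After 4 (lastChild): h1
After 5 (parentNode): li
After 6 (lastChild): h1
After 7 (previousSibling): header
After 8 (previousSibling): div
After 9 (lastChild): td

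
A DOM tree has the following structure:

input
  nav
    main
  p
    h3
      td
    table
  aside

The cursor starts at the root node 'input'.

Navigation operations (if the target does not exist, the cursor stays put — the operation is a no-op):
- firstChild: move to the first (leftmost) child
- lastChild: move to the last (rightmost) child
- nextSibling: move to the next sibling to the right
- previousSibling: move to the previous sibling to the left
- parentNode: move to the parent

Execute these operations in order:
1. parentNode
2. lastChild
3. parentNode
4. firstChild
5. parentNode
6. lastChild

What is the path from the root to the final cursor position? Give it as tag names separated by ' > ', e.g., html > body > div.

Answer: input > aside

Derivation:
After 1 (parentNode): input (no-op, stayed)
After 2 (lastChild): aside
After 3 (parentNode): input
After 4 (firstChild): nav
After 5 (parentNode): input
After 6 (lastChild): aside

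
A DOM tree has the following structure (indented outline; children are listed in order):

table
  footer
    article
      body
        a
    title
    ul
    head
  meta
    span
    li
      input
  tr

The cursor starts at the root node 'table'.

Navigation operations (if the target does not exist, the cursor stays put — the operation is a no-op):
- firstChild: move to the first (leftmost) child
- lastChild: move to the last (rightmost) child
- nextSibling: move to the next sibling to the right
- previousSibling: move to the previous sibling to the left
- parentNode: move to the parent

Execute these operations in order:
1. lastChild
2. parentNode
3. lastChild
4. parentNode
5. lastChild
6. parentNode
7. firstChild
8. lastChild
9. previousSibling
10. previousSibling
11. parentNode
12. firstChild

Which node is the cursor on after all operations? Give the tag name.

After 1 (lastChild): tr
After 2 (parentNode): table
After 3 (lastChild): tr
After 4 (parentNode): table
After 5 (lastChild): tr
After 6 (parentNode): table
After 7 (firstChild): footer
After 8 (lastChild): head
After 9 (previousSibling): ul
After 10 (previousSibling): title
After 11 (parentNode): footer
After 12 (firstChild): article

Answer: article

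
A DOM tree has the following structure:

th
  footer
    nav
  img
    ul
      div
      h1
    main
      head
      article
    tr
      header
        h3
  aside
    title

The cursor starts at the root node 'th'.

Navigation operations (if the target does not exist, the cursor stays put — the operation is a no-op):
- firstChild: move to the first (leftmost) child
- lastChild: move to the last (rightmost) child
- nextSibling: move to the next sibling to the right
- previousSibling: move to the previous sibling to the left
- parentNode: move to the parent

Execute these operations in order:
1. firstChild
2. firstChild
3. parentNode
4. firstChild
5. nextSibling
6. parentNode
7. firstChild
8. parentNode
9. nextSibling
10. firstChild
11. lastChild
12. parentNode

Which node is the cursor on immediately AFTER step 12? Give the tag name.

After 1 (firstChild): footer
After 2 (firstChild): nav
After 3 (parentNode): footer
After 4 (firstChild): nav
After 5 (nextSibling): nav (no-op, stayed)
After 6 (parentNode): footer
After 7 (firstChild): nav
After 8 (parentNode): footer
After 9 (nextSibling): img
After 10 (firstChild): ul
After 11 (lastChild): h1
After 12 (parentNode): ul

Answer: ul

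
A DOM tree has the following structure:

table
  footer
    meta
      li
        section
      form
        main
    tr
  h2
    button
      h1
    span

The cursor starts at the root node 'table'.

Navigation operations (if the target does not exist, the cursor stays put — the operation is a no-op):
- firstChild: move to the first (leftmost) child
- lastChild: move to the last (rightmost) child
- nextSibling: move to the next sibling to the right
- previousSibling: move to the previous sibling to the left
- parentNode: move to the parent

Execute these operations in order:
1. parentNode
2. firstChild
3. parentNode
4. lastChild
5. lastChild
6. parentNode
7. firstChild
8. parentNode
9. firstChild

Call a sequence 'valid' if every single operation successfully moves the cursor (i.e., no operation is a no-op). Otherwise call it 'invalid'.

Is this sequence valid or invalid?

After 1 (parentNode): table (no-op, stayed)
After 2 (firstChild): footer
After 3 (parentNode): table
After 4 (lastChild): h2
After 5 (lastChild): span
After 6 (parentNode): h2
After 7 (firstChild): button
After 8 (parentNode): h2
After 9 (firstChild): button

Answer: invalid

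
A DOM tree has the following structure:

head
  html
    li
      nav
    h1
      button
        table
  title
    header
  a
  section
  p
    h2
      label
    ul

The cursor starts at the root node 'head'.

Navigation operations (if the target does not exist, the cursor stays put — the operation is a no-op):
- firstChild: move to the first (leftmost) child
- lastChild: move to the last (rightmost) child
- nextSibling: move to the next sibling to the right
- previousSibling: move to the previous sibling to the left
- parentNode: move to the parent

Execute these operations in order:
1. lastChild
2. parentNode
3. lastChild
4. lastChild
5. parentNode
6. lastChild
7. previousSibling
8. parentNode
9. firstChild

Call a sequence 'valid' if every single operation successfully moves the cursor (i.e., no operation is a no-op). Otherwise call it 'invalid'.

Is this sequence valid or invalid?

Answer: valid

Derivation:
After 1 (lastChild): p
After 2 (parentNode): head
After 3 (lastChild): p
After 4 (lastChild): ul
After 5 (parentNode): p
After 6 (lastChild): ul
After 7 (previousSibling): h2
After 8 (parentNode): p
After 9 (firstChild): h2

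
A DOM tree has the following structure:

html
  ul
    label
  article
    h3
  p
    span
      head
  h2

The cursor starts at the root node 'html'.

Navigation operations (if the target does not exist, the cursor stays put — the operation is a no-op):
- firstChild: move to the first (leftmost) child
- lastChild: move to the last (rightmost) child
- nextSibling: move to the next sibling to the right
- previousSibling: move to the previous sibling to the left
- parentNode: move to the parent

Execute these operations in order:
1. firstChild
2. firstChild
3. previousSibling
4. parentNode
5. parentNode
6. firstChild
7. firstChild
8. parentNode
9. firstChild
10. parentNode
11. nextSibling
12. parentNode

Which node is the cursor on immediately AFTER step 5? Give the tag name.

After 1 (firstChild): ul
After 2 (firstChild): label
After 3 (previousSibling): label (no-op, stayed)
After 4 (parentNode): ul
After 5 (parentNode): html

Answer: html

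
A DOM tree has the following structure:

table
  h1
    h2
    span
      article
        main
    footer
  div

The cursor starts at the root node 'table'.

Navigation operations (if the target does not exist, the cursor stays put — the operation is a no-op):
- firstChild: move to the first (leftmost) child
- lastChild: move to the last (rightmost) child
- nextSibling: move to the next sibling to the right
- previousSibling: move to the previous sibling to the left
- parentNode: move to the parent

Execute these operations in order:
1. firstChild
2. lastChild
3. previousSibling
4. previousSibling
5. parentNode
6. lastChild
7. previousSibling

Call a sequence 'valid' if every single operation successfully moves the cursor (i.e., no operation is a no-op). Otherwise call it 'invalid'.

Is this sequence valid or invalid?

After 1 (firstChild): h1
After 2 (lastChild): footer
After 3 (previousSibling): span
After 4 (previousSibling): h2
After 5 (parentNode): h1
After 6 (lastChild): footer
After 7 (previousSibling): span

Answer: valid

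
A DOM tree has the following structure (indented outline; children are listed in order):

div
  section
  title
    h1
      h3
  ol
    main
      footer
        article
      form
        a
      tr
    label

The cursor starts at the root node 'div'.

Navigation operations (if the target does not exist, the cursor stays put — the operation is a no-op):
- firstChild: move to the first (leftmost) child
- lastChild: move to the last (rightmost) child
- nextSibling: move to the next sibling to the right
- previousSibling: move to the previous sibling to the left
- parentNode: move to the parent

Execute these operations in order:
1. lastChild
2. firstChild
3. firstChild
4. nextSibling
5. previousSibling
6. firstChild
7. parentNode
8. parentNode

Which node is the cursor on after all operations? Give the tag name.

After 1 (lastChild): ol
After 2 (firstChild): main
After 3 (firstChild): footer
After 4 (nextSibling): form
After 5 (previousSibling): footer
After 6 (firstChild): article
After 7 (parentNode): footer
After 8 (parentNode): main

Answer: main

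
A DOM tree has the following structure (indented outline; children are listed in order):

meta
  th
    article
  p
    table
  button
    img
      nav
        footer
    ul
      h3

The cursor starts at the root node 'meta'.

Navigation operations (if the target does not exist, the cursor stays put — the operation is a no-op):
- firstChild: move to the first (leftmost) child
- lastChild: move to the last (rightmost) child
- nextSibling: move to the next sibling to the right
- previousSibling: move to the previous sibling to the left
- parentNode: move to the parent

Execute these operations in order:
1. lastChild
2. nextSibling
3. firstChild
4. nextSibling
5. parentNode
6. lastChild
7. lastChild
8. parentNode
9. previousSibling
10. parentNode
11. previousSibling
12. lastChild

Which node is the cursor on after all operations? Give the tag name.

After 1 (lastChild): button
After 2 (nextSibling): button (no-op, stayed)
After 3 (firstChild): img
After 4 (nextSibling): ul
After 5 (parentNode): button
After 6 (lastChild): ul
After 7 (lastChild): h3
After 8 (parentNode): ul
After 9 (previousSibling): img
After 10 (parentNode): button
After 11 (previousSibling): p
After 12 (lastChild): table

Answer: table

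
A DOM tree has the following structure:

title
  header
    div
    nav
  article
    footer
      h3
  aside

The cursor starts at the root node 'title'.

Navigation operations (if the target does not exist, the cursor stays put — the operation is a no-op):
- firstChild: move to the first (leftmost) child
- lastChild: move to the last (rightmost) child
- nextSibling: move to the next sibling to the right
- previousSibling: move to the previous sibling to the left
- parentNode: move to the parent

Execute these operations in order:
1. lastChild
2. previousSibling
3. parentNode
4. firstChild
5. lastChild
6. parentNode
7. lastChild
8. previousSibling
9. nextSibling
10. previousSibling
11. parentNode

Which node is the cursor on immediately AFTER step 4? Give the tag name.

After 1 (lastChild): aside
After 2 (previousSibling): article
After 3 (parentNode): title
After 4 (firstChild): header

Answer: header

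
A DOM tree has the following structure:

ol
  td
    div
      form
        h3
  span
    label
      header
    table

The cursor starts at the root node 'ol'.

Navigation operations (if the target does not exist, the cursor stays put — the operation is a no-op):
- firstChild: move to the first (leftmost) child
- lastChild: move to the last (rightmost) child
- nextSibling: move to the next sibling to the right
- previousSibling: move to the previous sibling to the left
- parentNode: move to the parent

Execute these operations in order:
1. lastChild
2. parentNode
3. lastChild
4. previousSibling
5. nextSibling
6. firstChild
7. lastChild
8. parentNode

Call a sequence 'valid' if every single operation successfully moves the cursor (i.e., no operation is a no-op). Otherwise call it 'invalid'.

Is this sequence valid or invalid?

After 1 (lastChild): span
After 2 (parentNode): ol
After 3 (lastChild): span
After 4 (previousSibling): td
After 5 (nextSibling): span
After 6 (firstChild): label
After 7 (lastChild): header
After 8 (parentNode): label

Answer: valid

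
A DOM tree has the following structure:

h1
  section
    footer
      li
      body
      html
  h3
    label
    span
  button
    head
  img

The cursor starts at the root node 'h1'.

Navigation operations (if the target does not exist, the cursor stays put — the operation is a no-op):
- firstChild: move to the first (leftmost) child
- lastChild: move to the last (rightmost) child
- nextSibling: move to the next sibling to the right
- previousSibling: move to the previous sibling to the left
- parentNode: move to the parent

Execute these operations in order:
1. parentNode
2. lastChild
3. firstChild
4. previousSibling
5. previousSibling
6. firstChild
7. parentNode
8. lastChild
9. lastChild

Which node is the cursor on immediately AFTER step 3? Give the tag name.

Answer: img

Derivation:
After 1 (parentNode): h1 (no-op, stayed)
After 2 (lastChild): img
After 3 (firstChild): img (no-op, stayed)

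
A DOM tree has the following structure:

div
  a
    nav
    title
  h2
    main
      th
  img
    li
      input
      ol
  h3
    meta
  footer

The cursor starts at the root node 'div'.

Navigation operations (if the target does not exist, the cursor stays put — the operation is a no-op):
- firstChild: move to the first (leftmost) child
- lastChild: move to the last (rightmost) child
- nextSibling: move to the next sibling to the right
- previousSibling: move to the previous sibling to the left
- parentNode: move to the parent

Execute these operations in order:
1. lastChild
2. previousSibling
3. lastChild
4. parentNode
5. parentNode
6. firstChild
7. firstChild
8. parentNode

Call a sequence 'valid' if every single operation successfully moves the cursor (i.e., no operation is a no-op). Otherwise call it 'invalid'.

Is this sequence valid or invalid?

Answer: valid

Derivation:
After 1 (lastChild): footer
After 2 (previousSibling): h3
After 3 (lastChild): meta
After 4 (parentNode): h3
After 5 (parentNode): div
After 6 (firstChild): a
After 7 (firstChild): nav
After 8 (parentNode): a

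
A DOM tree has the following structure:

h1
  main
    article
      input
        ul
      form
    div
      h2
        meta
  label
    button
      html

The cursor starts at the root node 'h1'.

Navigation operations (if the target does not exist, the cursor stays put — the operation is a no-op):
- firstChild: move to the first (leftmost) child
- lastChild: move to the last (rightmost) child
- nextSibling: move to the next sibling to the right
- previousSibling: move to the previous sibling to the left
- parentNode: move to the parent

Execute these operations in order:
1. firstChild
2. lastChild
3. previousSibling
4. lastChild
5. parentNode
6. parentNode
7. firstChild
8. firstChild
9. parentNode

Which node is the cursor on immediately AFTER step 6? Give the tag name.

After 1 (firstChild): main
After 2 (lastChild): div
After 3 (previousSibling): article
After 4 (lastChild): form
After 5 (parentNode): article
After 6 (parentNode): main

Answer: main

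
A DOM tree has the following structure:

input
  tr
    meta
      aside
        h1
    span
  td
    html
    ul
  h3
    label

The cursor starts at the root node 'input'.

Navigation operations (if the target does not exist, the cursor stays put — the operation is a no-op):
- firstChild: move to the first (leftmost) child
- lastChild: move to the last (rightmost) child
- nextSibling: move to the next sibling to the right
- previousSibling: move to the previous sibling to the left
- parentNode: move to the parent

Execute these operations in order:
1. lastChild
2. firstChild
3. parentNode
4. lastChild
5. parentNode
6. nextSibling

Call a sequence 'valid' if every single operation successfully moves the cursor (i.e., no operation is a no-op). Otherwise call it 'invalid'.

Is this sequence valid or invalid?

Answer: invalid

Derivation:
After 1 (lastChild): h3
After 2 (firstChild): label
After 3 (parentNode): h3
After 4 (lastChild): label
After 5 (parentNode): h3
After 6 (nextSibling): h3 (no-op, stayed)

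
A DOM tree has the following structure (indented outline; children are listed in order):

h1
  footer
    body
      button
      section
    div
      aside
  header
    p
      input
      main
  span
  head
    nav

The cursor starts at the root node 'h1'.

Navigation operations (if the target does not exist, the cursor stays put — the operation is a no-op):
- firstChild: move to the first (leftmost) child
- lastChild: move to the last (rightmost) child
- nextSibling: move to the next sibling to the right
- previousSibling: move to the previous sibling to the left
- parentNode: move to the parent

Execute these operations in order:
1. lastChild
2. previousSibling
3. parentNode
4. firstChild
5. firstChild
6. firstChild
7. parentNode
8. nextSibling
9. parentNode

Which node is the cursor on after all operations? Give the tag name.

Answer: footer

Derivation:
After 1 (lastChild): head
After 2 (previousSibling): span
After 3 (parentNode): h1
After 4 (firstChild): footer
After 5 (firstChild): body
After 6 (firstChild): button
After 7 (parentNode): body
After 8 (nextSibling): div
After 9 (parentNode): footer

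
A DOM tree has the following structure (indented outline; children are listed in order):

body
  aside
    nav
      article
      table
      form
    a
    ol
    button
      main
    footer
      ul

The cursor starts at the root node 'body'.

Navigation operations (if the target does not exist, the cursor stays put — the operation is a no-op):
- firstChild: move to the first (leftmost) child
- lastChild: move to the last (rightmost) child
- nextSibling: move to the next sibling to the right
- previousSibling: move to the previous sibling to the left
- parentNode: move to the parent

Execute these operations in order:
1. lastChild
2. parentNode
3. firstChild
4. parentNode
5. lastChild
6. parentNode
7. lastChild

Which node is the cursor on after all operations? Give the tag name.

After 1 (lastChild): aside
After 2 (parentNode): body
After 3 (firstChild): aside
After 4 (parentNode): body
After 5 (lastChild): aside
After 6 (parentNode): body
After 7 (lastChild): aside

Answer: aside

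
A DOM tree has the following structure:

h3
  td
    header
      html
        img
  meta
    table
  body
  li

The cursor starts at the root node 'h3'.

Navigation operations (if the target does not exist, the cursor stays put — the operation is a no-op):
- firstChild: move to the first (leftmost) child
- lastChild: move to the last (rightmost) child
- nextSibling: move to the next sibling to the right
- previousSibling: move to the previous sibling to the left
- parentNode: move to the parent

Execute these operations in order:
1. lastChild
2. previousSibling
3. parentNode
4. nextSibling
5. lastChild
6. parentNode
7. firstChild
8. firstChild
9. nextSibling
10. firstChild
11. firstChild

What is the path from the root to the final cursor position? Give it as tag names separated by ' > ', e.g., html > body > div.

Answer: h3 > td > header > html > img

Derivation:
After 1 (lastChild): li
After 2 (previousSibling): body
After 3 (parentNode): h3
After 4 (nextSibling): h3 (no-op, stayed)
After 5 (lastChild): li
After 6 (parentNode): h3
After 7 (firstChild): td
After 8 (firstChild): header
After 9 (nextSibling): header (no-op, stayed)
After 10 (firstChild): html
After 11 (firstChild): img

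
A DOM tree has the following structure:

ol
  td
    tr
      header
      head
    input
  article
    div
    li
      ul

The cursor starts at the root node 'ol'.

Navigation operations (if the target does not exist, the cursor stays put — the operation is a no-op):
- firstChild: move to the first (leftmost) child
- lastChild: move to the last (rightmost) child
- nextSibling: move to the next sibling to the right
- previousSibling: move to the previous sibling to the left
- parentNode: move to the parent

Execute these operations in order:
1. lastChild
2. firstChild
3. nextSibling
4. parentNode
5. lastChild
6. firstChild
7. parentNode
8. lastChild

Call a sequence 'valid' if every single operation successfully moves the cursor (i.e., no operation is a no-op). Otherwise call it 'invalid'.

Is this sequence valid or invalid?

Answer: valid

Derivation:
After 1 (lastChild): article
After 2 (firstChild): div
After 3 (nextSibling): li
After 4 (parentNode): article
After 5 (lastChild): li
After 6 (firstChild): ul
After 7 (parentNode): li
After 8 (lastChild): ul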